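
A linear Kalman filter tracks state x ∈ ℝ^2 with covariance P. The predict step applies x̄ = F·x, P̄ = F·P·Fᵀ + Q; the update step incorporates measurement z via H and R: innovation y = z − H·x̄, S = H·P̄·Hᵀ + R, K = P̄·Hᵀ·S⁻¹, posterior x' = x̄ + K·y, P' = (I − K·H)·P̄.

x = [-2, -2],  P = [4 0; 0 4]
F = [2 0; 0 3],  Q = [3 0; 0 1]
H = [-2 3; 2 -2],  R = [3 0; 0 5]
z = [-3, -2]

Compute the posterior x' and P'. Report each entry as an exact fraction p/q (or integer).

x̄ = F·x = [-4, -6]
P̄ = F·P·Fᵀ + Q = [19 0; 0 37]
y = z − H·x̄ = [7, -6]
S = H·P̄·Hᵀ + R = [412 -298; -298 229]
K = P̄·Hᵀ·S⁻¹ = [437/924 361/462; 481/792 185/396]
x' = x̄ + K·y = [-4969/924, -3605/792]
P' = (I − K·H)·P̄ = [1121/154 703/132; 703/132 3293/792]

x' = [-4969/924, -3605/792]
P' = [1121/154 703/132; 703/132 3293/792]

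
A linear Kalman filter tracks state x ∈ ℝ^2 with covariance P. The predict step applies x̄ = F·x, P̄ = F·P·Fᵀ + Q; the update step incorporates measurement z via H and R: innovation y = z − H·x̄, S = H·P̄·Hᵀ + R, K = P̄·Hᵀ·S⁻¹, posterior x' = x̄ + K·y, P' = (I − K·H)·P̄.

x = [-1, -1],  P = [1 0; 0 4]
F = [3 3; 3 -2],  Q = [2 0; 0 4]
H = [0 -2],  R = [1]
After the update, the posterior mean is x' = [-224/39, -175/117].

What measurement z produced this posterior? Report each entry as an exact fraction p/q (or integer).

z = [3]

x̄ = F·x = [-6, -1]
P̄ = F·P·Fᵀ + Q = [47 -15; -15 29]
S = H·P̄·Hᵀ + R = [117]
K = P̄·Hᵀ·S⁻¹ = [10/39; -58/117]
x' − x̄ = [10/39, -58/117] = K·y
y = (KᵀK)⁻¹·Kᵀ·(x' − x̄) = [1]
z = y + H·x̄ = [1] + [2] = [3]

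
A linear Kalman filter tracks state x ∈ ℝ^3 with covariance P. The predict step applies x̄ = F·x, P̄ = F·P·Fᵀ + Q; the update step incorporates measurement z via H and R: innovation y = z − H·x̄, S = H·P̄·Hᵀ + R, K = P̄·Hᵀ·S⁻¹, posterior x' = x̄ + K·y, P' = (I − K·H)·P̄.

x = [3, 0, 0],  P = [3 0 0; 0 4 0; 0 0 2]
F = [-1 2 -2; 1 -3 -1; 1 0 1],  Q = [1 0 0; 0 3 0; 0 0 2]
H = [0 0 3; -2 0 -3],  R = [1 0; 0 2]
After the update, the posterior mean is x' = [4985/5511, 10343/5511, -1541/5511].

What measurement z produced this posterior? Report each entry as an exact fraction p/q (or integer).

x̄ = F·x = [-3, 3, 3]
P̄ = F·P·Fᵀ + Q = [28 -23 -7; -23 44 1; -7 1 7]
S = H·P̄·Hᵀ + R = [64 -21; -21 93]
K = P̄·Hᵀ·S⁻¹ = [-896/1837 -2681/5511; 394/1837 2815/5511; 602/1837 -7/5511]
x' − x̄ = [21518/5511, -6190/5511, -18074/5511] = K·y
y = (KᵀK)⁻¹·Kᵀ·(x' − x̄) = [-10, 2]
z = y + H·x̄ = [-10, 2] + [9, -3] = [-1, -1]

z = [-1, -1]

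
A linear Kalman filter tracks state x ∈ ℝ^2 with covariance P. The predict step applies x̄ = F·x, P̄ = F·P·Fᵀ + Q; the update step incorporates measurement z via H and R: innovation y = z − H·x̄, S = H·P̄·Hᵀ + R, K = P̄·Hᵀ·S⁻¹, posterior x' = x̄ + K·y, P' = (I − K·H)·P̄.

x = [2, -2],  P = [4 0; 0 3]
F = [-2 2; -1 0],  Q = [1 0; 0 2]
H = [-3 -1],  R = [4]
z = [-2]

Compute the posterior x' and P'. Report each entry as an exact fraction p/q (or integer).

x' = [108/319, 202/319]
P' = [226/319 -298/319; -298/319 1014/319]

x̄ = F·x = [-8, -2]
P̄ = F·P·Fᵀ + Q = [29 8; 8 6]
y = z − H·x̄ = [-28]
S = H·P̄·Hᵀ + R = [319]
K = P̄·Hᵀ·S⁻¹ = [-95/319; -30/319]
x' = x̄ + K·y = [108/319, 202/319]
P' = (I − K·H)·P̄ = [226/319 -298/319; -298/319 1014/319]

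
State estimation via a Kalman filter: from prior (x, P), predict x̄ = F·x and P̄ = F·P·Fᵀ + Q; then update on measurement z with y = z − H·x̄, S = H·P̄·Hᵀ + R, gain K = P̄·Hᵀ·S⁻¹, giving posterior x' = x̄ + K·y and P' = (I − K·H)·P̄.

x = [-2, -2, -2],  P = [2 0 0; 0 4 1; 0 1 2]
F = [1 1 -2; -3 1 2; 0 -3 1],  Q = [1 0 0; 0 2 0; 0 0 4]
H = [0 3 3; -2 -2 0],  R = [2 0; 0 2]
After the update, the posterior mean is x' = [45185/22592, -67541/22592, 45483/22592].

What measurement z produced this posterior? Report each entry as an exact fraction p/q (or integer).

z = [-3, 2]

x̄ = F·x = [0, 0, 4]
P̄ = F·P·Fᵀ + Q = [11 -10 -9; -10 36 -13; -9 -13 36]
S = H·P̄·Hᵀ + R = [416 -24; -24 110]
K = P̄·Hᵀ·S⁻¹ = [-3159/22592 -275/5648; 3171/22592 -2497/5648; 4323/22592 2495/5648]
x' − x̄ = [45185/22592, -67541/22592, -44885/22592] = K·y
y = (KᵀK)⁻¹·Kᵀ·(x' − x̄) = [-15, 2]
z = y + H·x̄ = [-15, 2] + [12, 0] = [-3, 2]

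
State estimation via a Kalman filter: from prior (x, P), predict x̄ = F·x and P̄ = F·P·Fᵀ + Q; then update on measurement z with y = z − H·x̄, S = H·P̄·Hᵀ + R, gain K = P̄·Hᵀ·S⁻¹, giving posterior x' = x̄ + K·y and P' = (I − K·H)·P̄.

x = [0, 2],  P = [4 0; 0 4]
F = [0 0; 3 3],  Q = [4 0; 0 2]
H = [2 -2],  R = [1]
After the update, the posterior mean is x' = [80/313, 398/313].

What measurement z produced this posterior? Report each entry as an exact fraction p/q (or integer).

x̄ = F·x = [0, 6]
P̄ = F·P·Fᵀ + Q = [4 0; 0 74]
S = H·P̄·Hᵀ + R = [313]
K = P̄·Hᵀ·S⁻¹ = [8/313; -148/313]
x' − x̄ = [80/313, -1480/313] = K·y
y = (KᵀK)⁻¹·Kᵀ·(x' − x̄) = [10]
z = y + H·x̄ = [10] + [-12] = [-2]

z = [-2]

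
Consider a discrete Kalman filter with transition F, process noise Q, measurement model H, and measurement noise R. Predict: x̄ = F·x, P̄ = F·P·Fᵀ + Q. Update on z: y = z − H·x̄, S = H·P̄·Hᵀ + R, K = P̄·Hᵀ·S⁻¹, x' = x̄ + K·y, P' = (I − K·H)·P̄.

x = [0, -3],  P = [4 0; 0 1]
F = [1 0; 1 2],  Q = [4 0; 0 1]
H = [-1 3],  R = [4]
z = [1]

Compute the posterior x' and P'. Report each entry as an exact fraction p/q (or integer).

x̄ = F·x = [0, -6]
P̄ = F·P·Fᵀ + Q = [8 4; 4 9]
y = z − H·x̄ = [19]
S = H·P̄·Hᵀ + R = [69]
K = P̄·Hᵀ·S⁻¹ = [4/69; 1/3]
x' = x̄ + K·y = [76/69, 1/3]
P' = (I − K·H)·P̄ = [536/69 8/3; 8/3 4/3]

x' = [76/69, 1/3]
P' = [536/69 8/3; 8/3 4/3]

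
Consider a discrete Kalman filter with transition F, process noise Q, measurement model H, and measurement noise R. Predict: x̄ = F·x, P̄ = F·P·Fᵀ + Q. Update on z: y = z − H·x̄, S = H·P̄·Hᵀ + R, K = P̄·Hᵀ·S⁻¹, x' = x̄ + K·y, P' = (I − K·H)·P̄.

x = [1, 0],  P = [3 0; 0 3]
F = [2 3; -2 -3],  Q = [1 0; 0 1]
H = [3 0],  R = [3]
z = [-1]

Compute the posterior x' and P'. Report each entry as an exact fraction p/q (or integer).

x' = [-38/121, 31/121]
P' = [40/121 -39/121; -39/121 277/121]

x̄ = F·x = [2, -2]
P̄ = F·P·Fᵀ + Q = [40 -39; -39 40]
y = z − H·x̄ = [-7]
S = H·P̄·Hᵀ + R = [363]
K = P̄·Hᵀ·S⁻¹ = [40/121; -39/121]
x' = x̄ + K·y = [-38/121, 31/121]
P' = (I − K·H)·P̄ = [40/121 -39/121; -39/121 277/121]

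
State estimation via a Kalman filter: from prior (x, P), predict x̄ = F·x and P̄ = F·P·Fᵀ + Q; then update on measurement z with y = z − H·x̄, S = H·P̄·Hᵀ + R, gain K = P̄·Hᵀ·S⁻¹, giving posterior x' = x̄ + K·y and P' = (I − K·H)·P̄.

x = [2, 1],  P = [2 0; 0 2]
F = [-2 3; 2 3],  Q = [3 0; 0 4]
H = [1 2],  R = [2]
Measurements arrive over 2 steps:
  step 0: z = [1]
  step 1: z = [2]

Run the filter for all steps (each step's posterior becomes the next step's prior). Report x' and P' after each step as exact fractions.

step 0: x̄ = F·x = [-1, 7]
step 0: P̄ = F·P·Fᵀ + Q = [29 10; 10 30]
step 0: y = z − H·x̄ = [-12]
step 0: S = H·P̄·Hᵀ + R = [191]
step 0: K = P̄·Hᵀ·S⁻¹ = [49/191; 70/191]
step 0: x' = x̄ + K·y = [-779/191, 497/191]
step 0: P' = (I − K·H)·P̄ = [3138/191 -1520/191; -1520/191 830/191]
step 1: x̄ = F·x = [3049/191, -67/191]
step 1: P̄ = F·P·Fᵀ + Q = [38835/191 -5082/191; -5082/191 2546/191]
step 1: y = z − H·x̄ = [-2533/191]
step 1: S = H·P̄·Hᵀ + R = [29073/191]
step 1: K = P̄·Hᵀ·S⁻¹ = [9557/9691; 10/29073]
step 1: x' = x̄ + K·y = [27958/9691, -10331/29073]
step 1: P' = (I − K·H)·P̄ = [535818/9691 -258352/9691; -258352/9691 387538/29073]

step 0: x' = [-779/191, 497/191], P' = [3138/191 -1520/191; -1520/191 830/191]
step 1: x' = [27958/9691, -10331/29073], P' = [535818/9691 -258352/9691; -258352/9691 387538/29073]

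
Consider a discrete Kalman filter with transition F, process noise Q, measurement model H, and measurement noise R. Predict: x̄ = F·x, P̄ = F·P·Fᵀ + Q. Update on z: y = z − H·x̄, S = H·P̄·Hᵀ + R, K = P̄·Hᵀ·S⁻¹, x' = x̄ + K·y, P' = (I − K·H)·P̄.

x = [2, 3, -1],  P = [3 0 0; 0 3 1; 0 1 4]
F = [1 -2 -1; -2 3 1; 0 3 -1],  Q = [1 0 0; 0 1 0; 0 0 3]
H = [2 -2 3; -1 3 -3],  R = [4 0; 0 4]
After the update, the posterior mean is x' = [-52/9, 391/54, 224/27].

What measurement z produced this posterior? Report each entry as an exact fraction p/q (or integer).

x̄ = F·x = [-3, 4, 10]
P̄ = F·P·Fᵀ + Q = [24 -33 -15; -33 50 23; -15 23 28]
S = H·P̄·Hᵀ + R = [360 -384; -384 424]
K = P̄·Hᵀ·S⁻¹ = [-29/216 -11/36; 331/648 79/108; 53/81 16/27]
x' − x̄ = [-25/9, 175/54, -46/27] = K·y
y = (KᵀK)⁻¹·Kᵀ·(x' − x̄) = [-18, 17]
z = y + H·x̄ = [-18, 17] + [16, -15] = [-2, 2]

z = [-2, 2]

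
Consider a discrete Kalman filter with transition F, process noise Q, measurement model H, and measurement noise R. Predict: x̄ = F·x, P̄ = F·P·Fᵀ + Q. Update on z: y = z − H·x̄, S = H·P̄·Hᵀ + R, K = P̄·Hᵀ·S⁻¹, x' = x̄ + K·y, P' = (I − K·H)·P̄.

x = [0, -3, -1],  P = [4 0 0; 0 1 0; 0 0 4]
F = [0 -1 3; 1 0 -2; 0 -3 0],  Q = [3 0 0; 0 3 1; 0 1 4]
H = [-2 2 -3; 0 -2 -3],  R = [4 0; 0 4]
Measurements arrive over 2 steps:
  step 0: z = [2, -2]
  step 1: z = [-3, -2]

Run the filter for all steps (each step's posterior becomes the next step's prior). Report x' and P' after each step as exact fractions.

step 0: x' = [-65840/32429, 2320/32429, 26208/32429], P' = [159026/32429 68396/32429 -50834/32429; 68396/32429 44677/32429 -21772/32429; -50834/32429 -21772/32429 23324/32429]
step 1: x' = [113118961/312194006, -204736669/936582018, 306366190/468291009], P' = [393272134/156097003 161641776/156097003 -123222782/156097003; 161641776/156097003 416803207/468291009 -152574260/468291009; -123222782/156097003 -152574260/468291009 217474324/468291009]

step 0: x̄ = F·x = [0, 2, 9]
step 0: P̄ = F·P·Fᵀ + Q = [40 -24 3; -24 23 1; 3 1 13]
step 0: y = z − H·x̄ = [25, 29]
step 0: S = H·P̄·Hᵀ + R = [589 -53; -53 225]
step 0: K = P̄·Hᵀ·S⁻¹ = [-14379/64858 7855/64858; 8939/64858 -12019/64858; -2962/32429 -6607/32429]
step 0: x' = x̄ + K·y = [-65840/32429, 2320/32429, 26208/32429]
step 0: P' = (I − K·H)·P̄ = [159026/32429 68396/32429 -50834/32429; 68396/32429 44677/32429 -21772/32429; -50834/32429 -21772/32429 23324/32429]
step 1: x̄ = F·x = [76304/32429, -118256/32429, -6960/32429]
step 1: P̄ = F·P·Fᵀ + Q = [482512/32429 -404386/32429 329979/32429; -404386/32429 552945/32429 -303391/32429; 329979/32429 -303391/32429 531809/32429]
step 1: y = z − H·x̄ = [270953/32429, -322250/32429]
step 1: S = H·P̄·Hᵀ + R = [19893353/32429 2936831/32429; 2936831/32429 3487085/32429]
step 1: K = P̄·Hᵀ·S⁻¹ = [-46796185/312194006 23192397/312194006; 160739269/936582018 -187941817/936582018; -54558700/468291009 -86818613/468291009]
step 1: x' = x̄ + K·y = [113118961/312194006, -204736669/936582018, 306366190/468291009]
step 1: P' = (I − K·H)·P̄ = [393272134/156097003 161641776/156097003 -123222782/156097003; 161641776/156097003 416803207/468291009 -152574260/468291009; -123222782/156097003 -152574260/468291009 217474324/468291009]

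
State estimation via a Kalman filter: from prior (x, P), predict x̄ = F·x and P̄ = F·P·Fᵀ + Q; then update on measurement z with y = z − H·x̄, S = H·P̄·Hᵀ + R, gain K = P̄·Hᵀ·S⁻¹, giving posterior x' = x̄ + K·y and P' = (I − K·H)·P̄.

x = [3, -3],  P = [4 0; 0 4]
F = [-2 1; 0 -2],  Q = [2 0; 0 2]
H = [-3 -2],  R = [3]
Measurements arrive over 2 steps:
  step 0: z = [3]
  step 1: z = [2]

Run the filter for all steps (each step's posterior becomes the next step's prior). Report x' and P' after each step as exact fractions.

step 0: x' = [-331/59, 402/59], P' = [1394/177 -672/59; -672/59 1014/59]
step 1: x' = [-13968/11389, 12116/11389], P' = [348484/34167 -162836/11389; -162836/11389 235554/11389]

step 0: x̄ = F·x = [-9, 6]
step 0: P̄ = F·P·Fᵀ + Q = [22 -8; -8 18]
step 0: y = z − H·x̄ = [-12]
step 0: S = H·P̄·Hᵀ + R = [177]
step 0: K = P̄·Hᵀ·S⁻¹ = [-50/177; -4/59]
step 0: x' = x̄ + K·y = [-331/59, 402/59]
step 0: P' = (I − K·H)·P̄ = [1394/177 -672/59; -672/59 1014/59]
step 1: x̄ = F·x = [1064/59, -804/59]
step 1: P̄ = F·P·Fᵀ + Q = [17036/177 -4716/59; -4716/59 4174/59]
step 1: y = z − H·x̄ = [1702/59]
step 1: S = H·P̄·Hᵀ + R = [11389/59]
step 1: K = P̄·Hᵀ·S⁻¹ = [-7604/11389; 5800/11389]
step 1: x' = x̄ + K·y = [-13968/11389, 12116/11389]
step 1: P' = (I − K·H)·P̄ = [348484/34167 -162836/11389; -162836/11389 235554/11389]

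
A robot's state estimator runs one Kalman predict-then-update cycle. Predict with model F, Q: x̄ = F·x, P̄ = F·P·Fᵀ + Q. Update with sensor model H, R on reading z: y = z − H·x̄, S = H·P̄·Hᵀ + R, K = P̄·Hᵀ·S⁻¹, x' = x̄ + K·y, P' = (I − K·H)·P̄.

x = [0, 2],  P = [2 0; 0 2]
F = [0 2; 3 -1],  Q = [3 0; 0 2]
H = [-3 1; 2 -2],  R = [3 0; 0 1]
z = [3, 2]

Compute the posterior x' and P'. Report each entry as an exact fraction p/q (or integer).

x' = [-6201/4256, -4995/2128]
P' = [2971/4256 1689/2128; 1689/2128 1203/1064]

x̄ = F·x = [4, -2]
P̄ = F·P·Fᵀ + Q = [11 -4; -4 22]
y = z − H·x̄ = [17, -10]
S = H·P̄·Hᵀ + R = [148 -142; -142 165]
K = P̄·Hᵀ·S⁻¹ = [-1845/4256 -407/2128; -887/2128 -717/1064]
x' = x̄ + K·y = [-6201/4256, -4995/2128]
P' = (I − K·H)·P̄ = [2971/4256 1689/2128; 1689/2128 1203/1064]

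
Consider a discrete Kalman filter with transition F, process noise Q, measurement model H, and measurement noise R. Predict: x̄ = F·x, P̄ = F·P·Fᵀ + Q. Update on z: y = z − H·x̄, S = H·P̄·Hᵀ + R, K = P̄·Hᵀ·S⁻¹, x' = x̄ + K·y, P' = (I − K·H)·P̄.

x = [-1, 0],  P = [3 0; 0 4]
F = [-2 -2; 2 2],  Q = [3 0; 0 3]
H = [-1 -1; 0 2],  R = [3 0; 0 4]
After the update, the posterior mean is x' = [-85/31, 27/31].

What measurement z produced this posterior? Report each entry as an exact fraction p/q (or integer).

x̄ = F·x = [2, -2]
P̄ = F·P·Fᵀ + Q = [31 -28; -28 31]
S = H·P̄·Hᵀ + R = [9 -6; -6 128]
K = P̄·Hᵀ·S⁻¹ = [-20/31 -29/62; -1/93 15/31]
x' − x̄ = [-147/31, 89/31] = K·y
y = (KᵀK)⁻¹·Kᵀ·(x' − x̄) = [3, 6]
z = y + H·x̄ = [3, 6] + [0, -4] = [3, 2]

z = [3, 2]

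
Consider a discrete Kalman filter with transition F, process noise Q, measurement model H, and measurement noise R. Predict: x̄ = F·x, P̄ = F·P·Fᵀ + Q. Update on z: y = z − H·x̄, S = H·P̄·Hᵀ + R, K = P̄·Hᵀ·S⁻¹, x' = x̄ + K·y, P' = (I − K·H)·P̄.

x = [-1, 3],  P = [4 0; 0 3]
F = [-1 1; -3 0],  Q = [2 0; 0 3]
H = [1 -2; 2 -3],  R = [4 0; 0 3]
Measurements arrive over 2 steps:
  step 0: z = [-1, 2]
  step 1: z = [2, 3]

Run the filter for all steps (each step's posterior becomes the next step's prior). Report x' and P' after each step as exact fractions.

step 0: x̄ = F·x = [4, 3]
step 0: P̄ = F·P·Fᵀ + Q = [9 12; 12 39]
step 0: y = z − H·x̄ = [1, 3]
step 0: S = H·P̄·Hᵀ + R = [121 168; 168 246]
step 0: K = P̄·Hᵀ·S⁻¹ = [-111/257 57/257; -102/257 -55/514]
step 0: x' = x̄ + K·y = [1088/257, 1173/514]
step 0: P' = (I − K·H)·P̄ = [1674/257 1059/257; 1059/257 1467/514]
step 1: x̄ = F·x = [-1003/514, -3264/257]
step 1: P̄ = F·P·Fᵀ + Q = [1607/514 1845/257; 1845/257 15837/257]
step 1: y = z − H·x̄ = [-11025/514, -8018/257]
step 1: S = H·P̄·Hᵀ + R = [115599/514 83714/257; 83714/257 124378/257]
step 1: K = P̄·Hᵀ·S⁻¹ = [-23493/140819 11365/140819; -162024/704095 -278031/1408190]
step 1: x' = x̄ + K·y = [-125448/140819, -1129893/704095]
step 1: P' = (I − K·H)·P̄ = [350106/140819 222039/140819; 222039/140819 1758291/1408190]

step 0: x' = [1088/257, 1173/514], P' = [1674/257 1059/257; 1059/257 1467/514]
step 1: x' = [-125448/140819, -1129893/704095], P' = [350106/140819 222039/140819; 222039/140819 1758291/1408190]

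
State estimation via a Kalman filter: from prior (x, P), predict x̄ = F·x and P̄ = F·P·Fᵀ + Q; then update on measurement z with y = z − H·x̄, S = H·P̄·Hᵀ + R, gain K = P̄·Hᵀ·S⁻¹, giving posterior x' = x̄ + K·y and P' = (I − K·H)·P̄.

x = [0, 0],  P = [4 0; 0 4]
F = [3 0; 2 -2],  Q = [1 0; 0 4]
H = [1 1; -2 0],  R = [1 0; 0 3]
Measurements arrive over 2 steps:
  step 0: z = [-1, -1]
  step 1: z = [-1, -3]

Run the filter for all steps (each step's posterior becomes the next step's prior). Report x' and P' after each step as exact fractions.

step 0: x' = [23/58, -2334/1769], P' = [39/58 -18/29; -18/29 2700/1769]
step 1: x' = [1168638/1458977, -1941894/1458977], P' = [765231/1458977 -608034/1458977; -608034/1458977 1799404/1458977]

step 0: x̄ = F·x = [0, 0]
step 0: P̄ = F·P·Fᵀ + Q = [37 24; 24 36]
step 0: y = z − H·x̄ = [-1, -1]
step 0: S = H·P̄·Hᵀ + R = [122 -122; -122 151]
step 0: K = P̄·Hᵀ·S⁻¹ = [3/58 -13/29; 1602/1769 12/29]
step 0: x' = x̄ + K·y = [23/58, -2334/1769]
step 0: P' = (I − K·H)·P̄ = [39/58 -18/29; -18/29 2700/1769]
step 1: x̄ = F·x = [69/58, 6071/1769]
step 1: P̄ = F·P·Fᵀ + Q = [409/58 225/29; 225/29 31418/1769]
step 1: y = z − H·x̄ = [-19889/3538, -18/29]
step 1: S = H·P̄·Hᵀ + R = [146223/3538 -859/29; -859/29 905/29]
step 1: K = P̄·Hᵀ·S⁻¹ = [157197/1458977 -510154/1458977; 1191370/1458977 405356/1458977]
step 1: x' = x̄ + K·y = [1168638/1458977, -1941894/1458977]
step 1: P' = (I − K·H)·P̄ = [765231/1458977 -608034/1458977; -608034/1458977 1799404/1458977]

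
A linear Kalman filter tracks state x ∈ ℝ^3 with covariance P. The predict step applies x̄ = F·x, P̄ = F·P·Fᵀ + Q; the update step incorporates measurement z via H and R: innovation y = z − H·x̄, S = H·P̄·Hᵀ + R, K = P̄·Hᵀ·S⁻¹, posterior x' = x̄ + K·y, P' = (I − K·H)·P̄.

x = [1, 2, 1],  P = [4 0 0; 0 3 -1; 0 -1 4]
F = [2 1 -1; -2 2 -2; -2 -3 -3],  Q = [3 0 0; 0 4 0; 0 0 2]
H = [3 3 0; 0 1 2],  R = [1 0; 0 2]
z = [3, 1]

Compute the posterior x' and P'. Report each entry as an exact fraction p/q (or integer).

x' = [-183279/131815, 316366/131815, -102079/131815]
P' = [1358056/131815 -1351174/131815 655811/131815; -1351174/131815 1358916/131815 -659644/131815; 655811/131815 -659644/131815 385426/131815]

x̄ = F·x = [3, 0, -11]
P̄ = F·P·Fᵀ + Q = [28 2 -13; 2 56 22; -13 22 63]
y = z − H·x̄ = [-6, 23]
S = H·P̄·Hᵀ + R = [793 228; 228 398]
K = P̄·Hᵀ·S⁻¹ = [20646/131815 -19776/131815; 23226/131815 19814/131815; -11499/131815 55604/131815]
x' = x̄ + K·y = [-183279/131815, 316366/131815, -102079/131815]
P' = (I − K·H)·P̄ = [1358056/131815 -1351174/131815 655811/131815; -1351174/131815 1358916/131815 -659644/131815; 655811/131815 -659644/131815 385426/131815]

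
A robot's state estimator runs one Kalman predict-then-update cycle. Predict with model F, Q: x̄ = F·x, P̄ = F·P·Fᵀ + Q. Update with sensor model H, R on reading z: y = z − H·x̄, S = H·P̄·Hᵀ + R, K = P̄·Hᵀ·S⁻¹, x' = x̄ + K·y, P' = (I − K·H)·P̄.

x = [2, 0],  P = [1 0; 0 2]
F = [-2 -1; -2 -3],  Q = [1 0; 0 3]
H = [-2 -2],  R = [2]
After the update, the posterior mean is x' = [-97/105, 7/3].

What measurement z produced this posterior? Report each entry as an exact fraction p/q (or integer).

z = [-3]

x̄ = F·x = [-4, -4]
P̄ = F·P·Fᵀ + Q = [7 10; 10 25]
S = H·P̄·Hᵀ + R = [210]
K = P̄·Hᵀ·S⁻¹ = [-17/105; -1/3]
x' − x̄ = [323/105, 19/3] = K·y
y = (KᵀK)⁻¹·Kᵀ·(x' − x̄) = [-19]
z = y + H·x̄ = [-19] + [16] = [-3]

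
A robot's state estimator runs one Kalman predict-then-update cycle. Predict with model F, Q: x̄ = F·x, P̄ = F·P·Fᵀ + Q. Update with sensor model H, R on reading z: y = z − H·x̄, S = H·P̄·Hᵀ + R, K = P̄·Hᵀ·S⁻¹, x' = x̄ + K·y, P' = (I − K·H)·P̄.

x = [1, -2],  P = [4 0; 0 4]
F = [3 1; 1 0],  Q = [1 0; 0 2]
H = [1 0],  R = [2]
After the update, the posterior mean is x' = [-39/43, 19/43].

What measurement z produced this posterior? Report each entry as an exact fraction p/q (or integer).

z = [-1]

x̄ = F·x = [1, 1]
P̄ = F·P·Fᵀ + Q = [41 12; 12 6]
S = H·P̄·Hᵀ + R = [43]
K = P̄·Hᵀ·S⁻¹ = [41/43; 12/43]
x' − x̄ = [-82/43, -24/43] = K·y
y = (KᵀK)⁻¹·Kᵀ·(x' − x̄) = [-2]
z = y + H·x̄ = [-2] + [1] = [-1]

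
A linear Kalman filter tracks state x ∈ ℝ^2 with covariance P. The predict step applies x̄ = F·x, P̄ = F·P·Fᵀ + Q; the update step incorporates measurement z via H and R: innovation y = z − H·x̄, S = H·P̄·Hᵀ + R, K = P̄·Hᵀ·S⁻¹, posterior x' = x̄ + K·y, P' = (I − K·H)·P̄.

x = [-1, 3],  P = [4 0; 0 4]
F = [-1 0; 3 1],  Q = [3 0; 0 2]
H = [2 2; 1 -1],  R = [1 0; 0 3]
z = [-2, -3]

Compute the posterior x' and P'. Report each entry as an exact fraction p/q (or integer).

x' = [-1095/694, 237/347]
P' = [1971/2776 -843/1388; -843/1388 519/694]

x̄ = F·x = [1, 0]
P̄ = F·P·Fᵀ + Q = [7 -12; -12 42]
y = z − H·x̄ = [-4, -4]
S = H·P̄·Hᵀ + R = [101 -70; -70 76]
K = P̄·Hᵀ·S⁻¹ = [285/1388 1219/2776; 195/694 -627/1388]
x' = x̄ + K·y = [-1095/694, 237/347]
P' = (I − K·H)·P̄ = [1971/2776 -843/1388; -843/1388 519/694]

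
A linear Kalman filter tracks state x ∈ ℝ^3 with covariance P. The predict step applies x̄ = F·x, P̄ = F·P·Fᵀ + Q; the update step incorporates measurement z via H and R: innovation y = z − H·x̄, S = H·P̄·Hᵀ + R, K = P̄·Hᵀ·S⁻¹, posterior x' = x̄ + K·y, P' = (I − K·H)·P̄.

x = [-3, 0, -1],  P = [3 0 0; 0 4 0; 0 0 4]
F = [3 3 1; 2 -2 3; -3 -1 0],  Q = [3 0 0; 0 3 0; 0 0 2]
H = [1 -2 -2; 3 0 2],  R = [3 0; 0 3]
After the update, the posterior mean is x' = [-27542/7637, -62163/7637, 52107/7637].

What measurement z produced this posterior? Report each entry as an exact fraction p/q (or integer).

z = [-1, 3]

x̄ = F·x = [-10, -9, 9]
P̄ = F·P·Fᵀ + Q = [70 6 -39; 6 67 -10; -39 -10 33]
S = H·P̄·Hᵀ + R = [525 238; 238 297]
K = P̄·Hᵀ·S⁻¹ = [8976/99281 5276/14183; -31600/99281 3522/14183; -13107/99281 -935/14183]
x' − x̄ = [48828/7637, 6570/7637, -16626/7637] = K·y
y = (KᵀK)⁻¹·Kᵀ·(x' − x̄) = [9, 15]
z = y + H·x̄ = [9, 15] + [-10, -12] = [-1, 3]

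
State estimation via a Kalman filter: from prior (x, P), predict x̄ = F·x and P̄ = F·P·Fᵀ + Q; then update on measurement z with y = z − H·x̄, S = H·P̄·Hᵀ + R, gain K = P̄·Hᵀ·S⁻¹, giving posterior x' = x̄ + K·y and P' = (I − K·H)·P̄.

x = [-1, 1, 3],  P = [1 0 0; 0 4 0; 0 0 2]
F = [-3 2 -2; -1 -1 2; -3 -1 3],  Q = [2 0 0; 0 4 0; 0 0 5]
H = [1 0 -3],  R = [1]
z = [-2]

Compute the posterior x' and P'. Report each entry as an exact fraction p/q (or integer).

x' = [875/213, 158/213, 439/213]
P' = [5143/213 -389/213 1703/213; -389/213 1171/213 -118/213; 1703/213 -118/213 1175/426]

x̄ = F·x = [-1, 6, 11]
P̄ = F·P·Fᵀ + Q = [35 -13 -11; -13 17 19; -11 19 36]
y = z − H·x̄ = [32]
S = H·P̄·Hᵀ + R = [426]
K = P̄·Hᵀ·S⁻¹ = [34/213; -35/213; -119/426]
x' = x̄ + K·y = [875/213, 158/213, 439/213]
P' = (I − K·H)·P̄ = [5143/213 -389/213 1703/213; -389/213 1171/213 -118/213; 1703/213 -118/213 1175/426]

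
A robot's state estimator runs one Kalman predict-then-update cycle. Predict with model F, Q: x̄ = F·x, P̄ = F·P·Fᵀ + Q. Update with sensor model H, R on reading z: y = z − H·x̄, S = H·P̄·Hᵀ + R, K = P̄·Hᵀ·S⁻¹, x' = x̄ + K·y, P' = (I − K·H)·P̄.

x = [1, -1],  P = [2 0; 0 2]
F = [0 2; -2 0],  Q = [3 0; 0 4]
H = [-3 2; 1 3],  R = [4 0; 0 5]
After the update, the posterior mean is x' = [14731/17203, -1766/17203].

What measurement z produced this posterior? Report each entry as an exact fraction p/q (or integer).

x̄ = F·x = [-2, -2]
P̄ = F·P·Fᵀ + Q = [11 0; 0 12]
S = H·P̄·Hᵀ + R = [151 39; 39 124]
K = P̄·Hᵀ·S⁻¹ = [-4521/17203 2948/17203; 1572/17203 4500/17203]
x' − x̄ = [49137/17203, 32640/17203] = K·y
y = (KᵀK)⁻¹·Kᵀ·(x' − x̄) = [-5, 9]
z = y + H·x̄ = [-5, 9] + [2, -8] = [-3, 1]

z = [-3, 1]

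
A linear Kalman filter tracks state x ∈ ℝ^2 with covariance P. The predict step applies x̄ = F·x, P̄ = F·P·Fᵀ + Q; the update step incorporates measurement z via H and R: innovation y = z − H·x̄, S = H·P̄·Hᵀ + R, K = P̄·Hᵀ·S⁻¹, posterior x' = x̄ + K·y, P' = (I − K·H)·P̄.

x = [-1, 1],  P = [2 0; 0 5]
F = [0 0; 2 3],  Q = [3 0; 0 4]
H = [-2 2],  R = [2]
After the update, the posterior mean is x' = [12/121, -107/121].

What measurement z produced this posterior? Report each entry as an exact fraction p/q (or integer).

z = [-2]

x̄ = F·x = [0, 1]
P̄ = F·P·Fᵀ + Q = [3 0; 0 57]
S = H·P̄·Hᵀ + R = [242]
K = P̄·Hᵀ·S⁻¹ = [-3/121; 57/121]
x' − x̄ = [12/121, -228/121] = K·y
y = (KᵀK)⁻¹·Kᵀ·(x' − x̄) = [-4]
z = y + H·x̄ = [-4] + [2] = [-2]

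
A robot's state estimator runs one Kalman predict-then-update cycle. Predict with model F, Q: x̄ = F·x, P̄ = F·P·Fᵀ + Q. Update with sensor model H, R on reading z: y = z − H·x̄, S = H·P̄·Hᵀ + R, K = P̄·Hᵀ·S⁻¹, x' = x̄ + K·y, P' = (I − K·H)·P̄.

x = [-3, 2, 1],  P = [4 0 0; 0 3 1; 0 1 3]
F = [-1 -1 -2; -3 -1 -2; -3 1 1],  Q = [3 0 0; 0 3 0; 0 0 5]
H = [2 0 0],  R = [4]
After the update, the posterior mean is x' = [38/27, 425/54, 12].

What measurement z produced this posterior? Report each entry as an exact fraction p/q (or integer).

z = [3]

x̄ = F·x = [-1, 5, 12]
P̄ = F·P·Fᵀ + Q = [26 31 0; 31 58 24; 0 24 49]
S = H·P̄·Hᵀ + R = [108]
K = P̄·Hᵀ·S⁻¹ = [13/27; 31/54; 0]
x' − x̄ = [65/27, 155/54, 0] = K·y
y = (KᵀK)⁻¹·Kᵀ·(x' − x̄) = [5]
z = y + H·x̄ = [5] + [-2] = [3]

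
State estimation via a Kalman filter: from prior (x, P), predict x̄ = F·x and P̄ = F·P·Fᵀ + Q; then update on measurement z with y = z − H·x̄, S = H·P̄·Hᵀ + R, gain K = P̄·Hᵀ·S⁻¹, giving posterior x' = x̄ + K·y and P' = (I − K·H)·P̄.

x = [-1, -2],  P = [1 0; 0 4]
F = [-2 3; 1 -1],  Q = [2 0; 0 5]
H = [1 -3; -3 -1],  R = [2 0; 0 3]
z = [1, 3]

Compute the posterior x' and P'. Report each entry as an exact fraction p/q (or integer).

x̄ = F·x = [-4, 1]
P̄ = F·P·Fᵀ + Q = [42 -14; -14 10]
y = z − H·x̄ = [8, -8]
S = H·P̄·Hᵀ + R = [218 -208; -208 307]
K = P̄·Hᵀ·S⁻¹ = [1246/11831 -3472/11831; -3426/11831 -1088/11831]
x' = x̄ + K·y = [-9580/11831, -6873/11831]
P' = (I − K·H)·P̄ = [3374/11831 294/11831; 294/11831 2382/11831]

x' = [-9580/11831, -6873/11831]
P' = [3374/11831 294/11831; 294/11831 2382/11831]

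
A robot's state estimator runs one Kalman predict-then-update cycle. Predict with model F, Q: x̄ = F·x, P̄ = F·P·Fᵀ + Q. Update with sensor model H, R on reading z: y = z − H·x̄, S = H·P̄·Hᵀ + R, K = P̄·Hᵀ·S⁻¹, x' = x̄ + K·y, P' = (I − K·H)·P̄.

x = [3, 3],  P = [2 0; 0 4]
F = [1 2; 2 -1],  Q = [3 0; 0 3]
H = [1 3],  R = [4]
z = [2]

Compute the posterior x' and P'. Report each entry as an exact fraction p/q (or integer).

x' = [135/17, -31/17]
P' = [2775/136 -913/136; -913/136 359/136]

x̄ = F·x = [9, 3]
P̄ = F·P·Fᵀ + Q = [21 -4; -4 15]
y = z − H·x̄ = [-16]
S = H·P̄·Hᵀ + R = [136]
K = P̄·Hᵀ·S⁻¹ = [9/136; 41/136]
x' = x̄ + K·y = [135/17, -31/17]
P' = (I − K·H)·P̄ = [2775/136 -913/136; -913/136 359/136]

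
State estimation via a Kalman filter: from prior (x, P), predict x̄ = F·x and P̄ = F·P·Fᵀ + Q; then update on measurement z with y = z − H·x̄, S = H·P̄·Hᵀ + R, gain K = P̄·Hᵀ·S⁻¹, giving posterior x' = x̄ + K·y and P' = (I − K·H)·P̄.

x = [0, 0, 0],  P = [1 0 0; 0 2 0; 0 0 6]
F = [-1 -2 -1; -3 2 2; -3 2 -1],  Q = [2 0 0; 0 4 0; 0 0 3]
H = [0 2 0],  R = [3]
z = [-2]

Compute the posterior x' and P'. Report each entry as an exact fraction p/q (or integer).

x' = [68/183, -60/61, -20/183]
P' = [1955/183 -17/61 523/183; -17/61 45/61 5/61; 523/183 5/61 4658/183]

x̄ = F·x = [0, 0, 0]
P̄ = F·P·Fᵀ + Q = [17 -17 1; -17 45 5; 1 5 26]
y = z − H·x̄ = [-2]
S = H·P̄·Hᵀ + R = [183]
K = P̄·Hᵀ·S⁻¹ = [-34/183; 30/61; 10/183]
x' = x̄ + K·y = [68/183, -60/61, -20/183]
P' = (I − K·H)·P̄ = [1955/183 -17/61 523/183; -17/61 45/61 5/61; 523/183 5/61 4658/183]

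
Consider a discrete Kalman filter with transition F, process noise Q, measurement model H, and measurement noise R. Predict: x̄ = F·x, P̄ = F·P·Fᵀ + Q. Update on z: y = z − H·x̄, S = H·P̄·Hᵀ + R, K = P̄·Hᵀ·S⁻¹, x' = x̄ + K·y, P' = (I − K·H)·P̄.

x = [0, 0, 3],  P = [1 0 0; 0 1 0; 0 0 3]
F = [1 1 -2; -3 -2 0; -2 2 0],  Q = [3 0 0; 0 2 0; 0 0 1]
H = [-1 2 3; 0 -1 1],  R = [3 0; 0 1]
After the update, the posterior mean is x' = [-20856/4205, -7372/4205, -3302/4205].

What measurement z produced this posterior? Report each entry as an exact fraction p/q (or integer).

z = [-1, 1]

x̄ = F·x = [-6, 0, 0]
P̄ = F·P·Fᵀ + Q = [17 -5 0; -5 15 2; 0 2 9]
S = H·P̄·Hᵀ + R = [205 -10; -10 21]
K = P̄·Hᵀ·S⁻¹ = [-517/4205 151/841; 731/4205 -451/841; 721/4205 349/841]
x' − x̄ = [4374/4205, -7372/4205, -3302/4205] = K·y
y = (KᵀK)⁻¹·Kᵀ·(x' − x̄) = [-7, 1]
z = y + H·x̄ = [-7, 1] + [6, 0] = [-1, 1]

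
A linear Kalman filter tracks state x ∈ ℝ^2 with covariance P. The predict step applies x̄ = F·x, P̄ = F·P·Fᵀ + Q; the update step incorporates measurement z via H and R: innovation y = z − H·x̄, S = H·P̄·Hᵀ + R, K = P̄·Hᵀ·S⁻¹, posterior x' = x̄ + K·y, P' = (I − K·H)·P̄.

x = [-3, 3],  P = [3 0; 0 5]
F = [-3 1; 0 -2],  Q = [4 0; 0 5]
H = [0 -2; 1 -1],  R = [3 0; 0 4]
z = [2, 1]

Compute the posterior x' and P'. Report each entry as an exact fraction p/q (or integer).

x' = [4714/3855, -223/257]
P' = [15632/3855 152/257; 152/257 180/257]

x̄ = F·x = [12, -6]
P̄ = F·P·Fᵀ + Q = [36 -10; -10 25]
y = z − H·x̄ = [-10, -17]
S = H·P̄·Hᵀ + R = [103 70; 70 85]
K = P̄·Hᵀ·S⁻¹ = [-304/771 3338/3855; -120/257 -7/257]
x' = x̄ + K·y = [4714/3855, -223/257]
P' = (I − K·H)·P̄ = [15632/3855 152/257; 152/257 180/257]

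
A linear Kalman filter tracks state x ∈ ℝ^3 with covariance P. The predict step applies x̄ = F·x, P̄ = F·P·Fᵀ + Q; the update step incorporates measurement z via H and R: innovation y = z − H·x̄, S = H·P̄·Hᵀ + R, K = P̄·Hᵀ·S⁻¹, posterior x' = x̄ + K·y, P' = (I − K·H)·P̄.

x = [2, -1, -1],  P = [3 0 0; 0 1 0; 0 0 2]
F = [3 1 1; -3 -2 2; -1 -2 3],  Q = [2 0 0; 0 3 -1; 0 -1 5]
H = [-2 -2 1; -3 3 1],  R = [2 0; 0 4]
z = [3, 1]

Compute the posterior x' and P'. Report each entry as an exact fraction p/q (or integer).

x' = [-68570/68487, -41692/68487, -19067/68487]
P' = [229940/68487 47680/68487 511616/68487; 47680/68487 26054/68487 112438/68487; 511616/68487 112438/68487 1222478/68487]

x̄ = F·x = [4, -6, -3]
P̄ = F·P·Fᵀ + Q = [32 -25 -5; -25 42 24; -5 24 30]
y = z − H·x̄ = [2, 34]
S = H·P̄·Hᵀ + R = [52 19; 19 1324]
K = P̄·Hᵀ·S⁻¹ = [-21812/68487 -8791/68487; -17515/68487 11890/68487; -12815/68487 6236/68487]
x' = x̄ + K·y = [-68570/68487, -41692/68487, -19067/68487]
P' = (I − K·H)·P̄ = [229940/68487 47680/68487 511616/68487; 47680/68487 26054/68487 112438/68487; 511616/68487 112438/68487 1222478/68487]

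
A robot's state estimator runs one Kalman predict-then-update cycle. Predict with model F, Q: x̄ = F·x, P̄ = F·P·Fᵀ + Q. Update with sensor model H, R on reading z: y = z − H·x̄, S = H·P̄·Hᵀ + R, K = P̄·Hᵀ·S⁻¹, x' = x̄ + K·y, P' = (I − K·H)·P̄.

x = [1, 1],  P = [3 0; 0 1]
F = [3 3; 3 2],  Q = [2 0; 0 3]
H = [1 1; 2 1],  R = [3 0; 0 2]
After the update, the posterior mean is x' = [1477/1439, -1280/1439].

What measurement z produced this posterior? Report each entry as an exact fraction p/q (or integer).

x̄ = F·x = [6, 5]
P̄ = F·P·Fᵀ + Q = [38 33; 33 34]
S = H·P̄·Hᵀ + R = [141 209; 209 320]
K = P̄·Hᵀ·S⁻¹ = [-61/1439 530/1439; 540/1439 97/1439]
x' − x̄ = [-7157/1439, -8475/1439] = K·y
y = (KᵀK)⁻¹·Kᵀ·(x' − x̄) = [-13, -15]
z = y + H·x̄ = [-13, -15] + [11, 17] = [-2, 2]

z = [-2, 2]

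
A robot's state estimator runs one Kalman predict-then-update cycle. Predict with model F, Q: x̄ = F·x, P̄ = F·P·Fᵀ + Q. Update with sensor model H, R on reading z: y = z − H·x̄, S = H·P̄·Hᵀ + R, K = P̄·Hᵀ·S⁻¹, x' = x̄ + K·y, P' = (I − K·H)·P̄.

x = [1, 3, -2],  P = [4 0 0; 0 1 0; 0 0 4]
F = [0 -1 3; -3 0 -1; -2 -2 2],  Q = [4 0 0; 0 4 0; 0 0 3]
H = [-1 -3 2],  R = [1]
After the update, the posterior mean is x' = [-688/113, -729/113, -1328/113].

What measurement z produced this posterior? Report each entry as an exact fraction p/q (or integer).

x̄ = F·x = [-9, -1, -12]
P̄ = F·P·Fᵀ + Q = [41 -12 26; -12 44 16; 26 16 39]
S = H·P̄·Hᵀ + R = [226]
K = P̄·Hᵀ·S⁻¹ = [47/226; -44/113; 2/113]
x' − x̄ = [329/113, -616/113, 28/113] = K·y
y = (KᵀK)⁻¹·Kᵀ·(x' − x̄) = [14]
z = y + H·x̄ = [14] + [-12] = [2]

z = [2]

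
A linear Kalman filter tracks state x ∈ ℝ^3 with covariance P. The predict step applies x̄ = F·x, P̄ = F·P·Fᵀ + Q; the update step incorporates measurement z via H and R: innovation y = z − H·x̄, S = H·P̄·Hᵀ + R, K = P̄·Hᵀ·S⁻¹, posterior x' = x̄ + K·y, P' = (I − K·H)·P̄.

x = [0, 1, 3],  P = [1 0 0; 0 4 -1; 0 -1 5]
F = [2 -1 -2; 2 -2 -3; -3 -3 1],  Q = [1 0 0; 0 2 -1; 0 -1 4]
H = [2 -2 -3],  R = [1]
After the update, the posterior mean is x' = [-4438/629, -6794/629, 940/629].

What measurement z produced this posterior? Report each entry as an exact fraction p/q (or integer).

z = [3]

x̄ = F·x = [-7, -11, 0]
P̄ = F·P·Fᵀ + Q = [25 35 -9; 35 55 -5; -9 -5 60]
S = H·P̄·Hᵀ + R = [629]
K = P̄·Hᵀ·S⁻¹ = [7/629; -25/629; -188/629]
x' − x̄ = [-35/629, 125/629, 940/629] = K·y
y = (KᵀK)⁻¹·Kᵀ·(x' − x̄) = [-5]
z = y + H·x̄ = [-5] + [8] = [3]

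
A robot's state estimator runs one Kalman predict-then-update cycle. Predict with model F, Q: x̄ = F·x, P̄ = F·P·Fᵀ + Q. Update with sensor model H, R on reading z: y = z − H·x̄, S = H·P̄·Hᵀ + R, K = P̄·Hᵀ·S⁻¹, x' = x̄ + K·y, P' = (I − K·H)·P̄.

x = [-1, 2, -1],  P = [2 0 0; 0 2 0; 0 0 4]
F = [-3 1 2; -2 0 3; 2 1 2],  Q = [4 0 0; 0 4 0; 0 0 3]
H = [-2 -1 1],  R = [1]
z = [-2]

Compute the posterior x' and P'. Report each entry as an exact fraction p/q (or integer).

x' = [214/163, -423/163, -647/326]
P' = [470/163 148/163 1033/163; 148/163 2416/163 2660/163; 1033/163 2660/163 9453/326]

x̄ = F·x = [3, -1, -2]
P̄ = F·P·Fᵀ + Q = [40 36 6; 36 48 16; 6 16 29]
y = z − H·x̄ = [5]
S = H·P̄·Hᵀ + R = [326]
K = P̄·Hᵀ·S⁻¹ = [-55/163; -52/163; 1/326]
x' = x̄ + K·y = [214/163, -423/163, -647/326]
P' = (I − K·H)·P̄ = [470/163 148/163 1033/163; 148/163 2416/163 2660/163; 1033/163 2660/163 9453/326]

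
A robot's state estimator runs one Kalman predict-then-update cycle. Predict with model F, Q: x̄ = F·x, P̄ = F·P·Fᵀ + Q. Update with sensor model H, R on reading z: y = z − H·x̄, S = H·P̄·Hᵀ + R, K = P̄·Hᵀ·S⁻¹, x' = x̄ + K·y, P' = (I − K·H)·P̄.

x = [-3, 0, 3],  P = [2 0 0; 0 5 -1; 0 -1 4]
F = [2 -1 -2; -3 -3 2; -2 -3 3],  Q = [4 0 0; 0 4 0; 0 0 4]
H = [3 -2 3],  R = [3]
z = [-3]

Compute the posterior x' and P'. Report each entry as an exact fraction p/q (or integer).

x' = [-2922/335, 5871/335, 6483/335]
P' = [5994/335 -8562/335 -11641/335; -8562/335 29616/335 28353/335; -11641/335 28353/335 30624/335]

x̄ = F·x = [-12, 15, 15]
P̄ = F·P·Fᵀ + Q = [29 -17 -20; -17 95 96; -20 96 111]
y = z − H·x̄ = [18]
S = H·P̄·Hᵀ + R = [335]
K = P̄·Hᵀ·S⁻¹ = [61/335; 47/335; 81/335]
x' = x̄ + K·y = [-2922/335, 5871/335, 6483/335]
P' = (I − K·H)·P̄ = [5994/335 -8562/335 -11641/335; -8562/335 29616/335 28353/335; -11641/335 28353/335 30624/335]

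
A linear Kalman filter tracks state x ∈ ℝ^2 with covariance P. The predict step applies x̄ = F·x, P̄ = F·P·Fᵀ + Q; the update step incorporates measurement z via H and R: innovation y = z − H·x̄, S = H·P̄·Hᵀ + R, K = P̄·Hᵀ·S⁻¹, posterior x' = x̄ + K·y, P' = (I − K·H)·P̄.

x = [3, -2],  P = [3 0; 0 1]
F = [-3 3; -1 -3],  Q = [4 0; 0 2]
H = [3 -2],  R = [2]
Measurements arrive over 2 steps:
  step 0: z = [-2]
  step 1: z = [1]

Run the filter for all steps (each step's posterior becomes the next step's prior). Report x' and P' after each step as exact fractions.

step 0: x' = [-195/209, -59/209], P' = [1160/209 1680/209; 1680/209 2534/209]
step 1: x' = [257553/141902, 315243/141902], P' = [226429/70951 332139/70951; 332139/70951 522375/70951]

step 0: x̄ = F·x = [-15, 3]
step 0: P̄ = F·P·Fᵀ + Q = [40 0; 0 14]
step 0: y = z − H·x̄ = [49]
step 0: S = H·P̄·Hᵀ + R = [418]
step 0: K = P̄·Hᵀ·S⁻¹ = [60/209; -14/209]
step 0: x' = x̄ + K·y = [-195/209, -59/209]
step 0: P' = (I − K·H)·P̄ = [1160/209 1680/209; 1680/209 2534/209]
step 1: x̄ = F·x = [408/209, 372/209]
step 1: P̄ = F·P·Fᵀ + Q = [3842/209 -9246/209; -9246/209 34464/209]
step 1: y = z − H·x̄ = [-271/209]
step 1: S = H·P̄·Hᵀ + R = [283804/209]
step 1: K = P̄·Hᵀ·S⁻¹ = [15009/141902; -48333/141902]
step 1: x' = x̄ + K·y = [257553/141902, 315243/141902]
step 1: P' = (I − K·H)·P̄ = [226429/70951 332139/70951; 332139/70951 522375/70951]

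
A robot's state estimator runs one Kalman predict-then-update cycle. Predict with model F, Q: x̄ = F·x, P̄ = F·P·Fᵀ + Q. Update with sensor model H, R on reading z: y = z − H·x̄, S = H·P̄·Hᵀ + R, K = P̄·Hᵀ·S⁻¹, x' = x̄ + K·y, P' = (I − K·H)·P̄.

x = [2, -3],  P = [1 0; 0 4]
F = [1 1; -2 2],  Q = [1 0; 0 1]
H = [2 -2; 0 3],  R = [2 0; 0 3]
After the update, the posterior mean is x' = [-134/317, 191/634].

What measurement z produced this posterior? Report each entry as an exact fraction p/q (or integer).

x̄ = F·x = [-1, -10]
P̄ = F·P·Fᵀ + Q = [6 6; 6 21]
S = H·P̄·Hᵀ + R = [62 -90; -90 192]
K = P̄·Hᵀ·S⁻¹ = [135/317 93/317; -15/634 201/634]
x' − x̄ = [183/317, 6531/634] = K·y
y = (KᵀK)⁻¹·Kᵀ·(x' − x̄) = [-20, 31]
z = y + H·x̄ = [-20, 31] + [18, -30] = [-2, 1]

z = [-2, 1]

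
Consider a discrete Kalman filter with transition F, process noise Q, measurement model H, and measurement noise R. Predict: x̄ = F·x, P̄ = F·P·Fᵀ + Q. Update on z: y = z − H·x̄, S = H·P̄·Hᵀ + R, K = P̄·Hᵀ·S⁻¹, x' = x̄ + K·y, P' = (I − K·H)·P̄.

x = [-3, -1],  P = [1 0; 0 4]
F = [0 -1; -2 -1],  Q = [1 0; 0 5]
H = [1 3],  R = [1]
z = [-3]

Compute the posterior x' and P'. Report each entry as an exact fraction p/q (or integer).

x' = [-278/147, -46/147]
P' = [446/147 -143/147; -143/147 62/147]

x̄ = F·x = [1, 7]
P̄ = F·P·Fᵀ + Q = [5 4; 4 13]
y = z − H·x̄ = [-25]
S = H·P̄·Hᵀ + R = [147]
K = P̄·Hᵀ·S⁻¹ = [17/147; 43/147]
x' = x̄ + K·y = [-278/147, -46/147]
P' = (I − K·H)·P̄ = [446/147 -143/147; -143/147 62/147]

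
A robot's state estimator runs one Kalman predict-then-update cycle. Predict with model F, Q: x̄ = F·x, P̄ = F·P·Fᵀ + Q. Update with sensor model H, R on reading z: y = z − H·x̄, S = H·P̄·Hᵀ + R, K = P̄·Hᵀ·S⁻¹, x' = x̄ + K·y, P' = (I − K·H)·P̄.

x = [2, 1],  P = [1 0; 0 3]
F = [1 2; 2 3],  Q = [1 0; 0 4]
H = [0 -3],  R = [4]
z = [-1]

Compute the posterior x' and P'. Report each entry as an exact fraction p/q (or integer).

x' = [76/319, 133/319]
P' = [866/319 80/319; 80/319 140/319]

x̄ = F·x = [4, 7]
P̄ = F·P·Fᵀ + Q = [14 20; 20 35]
y = z − H·x̄ = [20]
S = H·P̄·Hᵀ + R = [319]
K = P̄·Hᵀ·S⁻¹ = [-60/319; -105/319]
x' = x̄ + K·y = [76/319, 133/319]
P' = (I − K·H)·P̄ = [866/319 80/319; 80/319 140/319]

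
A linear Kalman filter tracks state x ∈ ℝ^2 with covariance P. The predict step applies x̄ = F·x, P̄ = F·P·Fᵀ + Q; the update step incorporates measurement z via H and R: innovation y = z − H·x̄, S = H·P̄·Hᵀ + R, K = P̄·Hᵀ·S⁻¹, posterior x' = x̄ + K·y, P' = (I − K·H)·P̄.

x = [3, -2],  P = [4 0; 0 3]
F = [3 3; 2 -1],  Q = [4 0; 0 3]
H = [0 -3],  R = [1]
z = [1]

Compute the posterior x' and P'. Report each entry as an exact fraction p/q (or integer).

x̄ = F·x = [3, 8]
P̄ = F·P·Fᵀ + Q = [67 15; 15 22]
y = z − H·x̄ = [25]
S = H·P̄·Hᵀ + R = [199]
K = P̄·Hᵀ·S⁻¹ = [-45/199; -66/199]
x' = x̄ + K·y = [-528/199, -58/199]
P' = (I − K·H)·P̄ = [11308/199 15/199; 15/199 22/199]

x' = [-528/199, -58/199]
P' = [11308/199 15/199; 15/199 22/199]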